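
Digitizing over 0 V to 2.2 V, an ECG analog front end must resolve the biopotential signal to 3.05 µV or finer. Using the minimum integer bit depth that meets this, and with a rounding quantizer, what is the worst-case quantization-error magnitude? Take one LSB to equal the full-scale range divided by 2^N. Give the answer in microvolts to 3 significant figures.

Range is 2.2 V.
2.2 V / 3.05 µV = 721300. Since 2^19 = 524288 and 2^20 = 1048576, N = 20.
Step size = 2.2/1048576 V = 2.0981 µV.
|e|_max = LSB/2 = 1.05 µV.

1.05 µV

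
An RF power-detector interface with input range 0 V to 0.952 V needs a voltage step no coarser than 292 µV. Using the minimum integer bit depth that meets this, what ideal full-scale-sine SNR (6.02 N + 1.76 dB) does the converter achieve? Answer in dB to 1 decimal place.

74.0 dB

Full-scale range = 0.952 V.
0.952 V / 292 µV = 3260. Since 2^11 = 2048 and 2^12 = 4096, N = 12.
6.02(12) + 1.76 = 74.00 dB.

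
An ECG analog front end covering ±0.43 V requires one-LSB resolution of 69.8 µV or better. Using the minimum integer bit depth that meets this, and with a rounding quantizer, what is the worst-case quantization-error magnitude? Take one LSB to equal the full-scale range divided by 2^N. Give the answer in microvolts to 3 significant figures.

26.2 µV

Span: 0.43 V − (-0.43 V) = 0.86 V.
Levels needed ≥ 0.86/69.8 µV = 12320. 2^14 = 16384 suffices, so N_min = 14.
One LSB is 0.86 V / 16384 = 52.490 µV.
Max error for round-to-nearest is LSB/2 = 26.2 µV.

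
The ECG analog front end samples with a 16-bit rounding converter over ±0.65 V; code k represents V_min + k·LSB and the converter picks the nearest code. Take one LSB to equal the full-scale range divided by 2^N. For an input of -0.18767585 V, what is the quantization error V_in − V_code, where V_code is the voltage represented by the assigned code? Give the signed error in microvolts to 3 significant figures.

−3.43 µV

The full-scale span is 0.65 − (-0.65) = 1.3 V. LSB = 1.3 V / 2^16 ≈ 19.84 µV.
(V_in − V_min)/LSB = (-0.18767585 − (-0.65)) × 65536/1.3 = 23306.8273 → nearest code k = 23307.
V_code = -0.65 + (23307/65536) × 1.3 = -0.18767242432 V.
V_in − V_code = -0.18767585 − (-0.18767242432) = −3.43 µV.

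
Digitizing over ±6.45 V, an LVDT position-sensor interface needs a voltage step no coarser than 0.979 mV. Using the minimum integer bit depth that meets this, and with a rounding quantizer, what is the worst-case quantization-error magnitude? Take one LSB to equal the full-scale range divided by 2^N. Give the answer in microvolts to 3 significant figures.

394 µV

Full-scale range = 6.45 V − (-6.45 V) = 12.9 V.
Need 2^N ≥ 12.9 V / 0.979 mV = 13180 → N_min = 14.
LSB = 12.9 V ÷ 2^14 = 12.9/16384 V = 0.78735 mV.
Max error for round-to-nearest is LSB/2 = 394 µV.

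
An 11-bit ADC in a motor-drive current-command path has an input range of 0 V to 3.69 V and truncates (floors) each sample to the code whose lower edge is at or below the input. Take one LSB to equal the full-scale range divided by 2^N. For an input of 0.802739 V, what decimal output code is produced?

445

Full-scale range = 3.69 V. LSB = 3.69 V / 2^11 ≈ 1.802 mV.
code = ⌊(V_in − V_min)/LSB⌋ = ⌊(V_in − V_min) × 2^11 / range⌋
     = ⌊(0.802739 − (0)) × 2048 / 3.69⌋ = ⌊0.802739 × 2048/3.69⌋
     = ⌊445.531⌋ = 445.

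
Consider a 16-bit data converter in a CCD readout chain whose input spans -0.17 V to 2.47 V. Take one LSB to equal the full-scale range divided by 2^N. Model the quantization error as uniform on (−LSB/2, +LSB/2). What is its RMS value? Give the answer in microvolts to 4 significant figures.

11.63 µV

Span: 2.47 V − (-0.17 V) = 2.64 V.
LSB = 2.64 V / 2^16 = 40.2832 µV.
σ_q = LSB/√12 = 40.2832 µV/3.4641 = 11.63 µV.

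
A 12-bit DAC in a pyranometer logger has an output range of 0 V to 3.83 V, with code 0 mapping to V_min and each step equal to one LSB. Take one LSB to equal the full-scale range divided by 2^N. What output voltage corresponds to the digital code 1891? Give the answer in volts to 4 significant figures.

1.768 V

Full-scale range = 3.83 V. LSB = 3.83 V / 2^12.
V_out = V_min + code × LSB = 0 V + 1891 × 3.83 V / 4096
      = 0 + 1.76820 = 1.76820 V.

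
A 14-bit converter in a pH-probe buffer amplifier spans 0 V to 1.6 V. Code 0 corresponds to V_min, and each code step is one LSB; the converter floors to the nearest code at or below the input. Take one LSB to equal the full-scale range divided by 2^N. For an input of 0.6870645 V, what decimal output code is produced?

Full-scale range = 1.6 V. LSB = 1.6 V / 2^14 ≈ 97.66 µV.
V_in − V_min = 0.6870645 − (0) = 0.6870645 V.
Divide by LSB: 0.6870645 × 16384/1.6 = 7035.5405.
Truncating gives code 7035.

7035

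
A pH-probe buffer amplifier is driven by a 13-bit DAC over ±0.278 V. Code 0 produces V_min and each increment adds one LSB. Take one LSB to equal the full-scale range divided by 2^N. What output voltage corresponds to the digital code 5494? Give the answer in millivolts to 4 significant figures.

Span: 0.278 V − (-0.278 V) = 0.556 V. LSB = 0.556 V / 2^13.
Output = V_min + (5494/8192) × range = -0.278 + 0.670654 × 0.556 V
      = -0.278 + 0.372884 = 0.0948838 V.

94.88 mV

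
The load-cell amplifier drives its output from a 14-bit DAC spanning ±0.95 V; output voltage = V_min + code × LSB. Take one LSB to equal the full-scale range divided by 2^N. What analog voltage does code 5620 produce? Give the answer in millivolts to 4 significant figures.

-298.3 mV

Range = 0.95 − (-0.95) = 1.9 V. LSB = 1.9 V / 2^14.
V_out = -0.95 + 5620 × (1.9/16384) V
      = -0.95 + 0.651733 = -0.298267 V.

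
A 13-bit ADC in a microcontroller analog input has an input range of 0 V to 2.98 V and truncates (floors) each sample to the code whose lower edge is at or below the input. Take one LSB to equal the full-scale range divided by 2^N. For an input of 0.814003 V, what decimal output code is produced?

V_FS = 2.98 V. LSB = 2.98 V / 2^13 ≈ 363.8 µV.
V_in − V_min = 0.814003 − (0) = 0.814003 V.
Divide by LSB: 0.814003 × 8192/2.98 = 2237.6888.
Truncating gives code 2237.

2237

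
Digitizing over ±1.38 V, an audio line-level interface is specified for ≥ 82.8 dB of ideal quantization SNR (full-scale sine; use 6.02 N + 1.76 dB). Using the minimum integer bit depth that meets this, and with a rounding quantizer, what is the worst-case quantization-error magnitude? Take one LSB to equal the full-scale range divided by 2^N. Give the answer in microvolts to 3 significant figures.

Full-scale range = 1.38 V − (-1.38 V) = 2.76 V.
N ≥ (82.8 − 1.76)/6.02 = 13.462 → N_min = 14.
One LSB is 2.76 V / 16384 = 168.46 µV.
|e|_max = LSB/2 = 84.2 µV.

84.2 µV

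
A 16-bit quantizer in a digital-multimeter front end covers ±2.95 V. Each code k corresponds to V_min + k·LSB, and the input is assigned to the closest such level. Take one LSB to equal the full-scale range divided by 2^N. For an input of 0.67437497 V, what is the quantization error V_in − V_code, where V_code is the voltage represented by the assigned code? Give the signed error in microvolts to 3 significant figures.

Full-scale range = 2.95 V − (-2.95 V) = 5.9 V. LSB = 5.9 V / 2^16 ≈ 90.03 µV.
Position in LSBs: (0.67437497 − (-2.95)) × 65536/5.9 = 40258.8200; rounding gives k = 40259.
V_code = -2.95 + (40259/65536) × 5.9 = 0.67439117432 V.
e = 0.67437497 − (0.67439117432) = −16.2 µV.

−16.2 µV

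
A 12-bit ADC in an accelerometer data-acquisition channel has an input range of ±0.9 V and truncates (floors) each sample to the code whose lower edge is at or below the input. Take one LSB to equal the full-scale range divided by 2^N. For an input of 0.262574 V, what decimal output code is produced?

2645

The full-scale span is 0.9 − (-0.9) = 1.8 V. LSB = 1.8 V / 2^12 ≈ 439.5 µV.
(V_in − V_min) × 2^12/range = (0.262574 − (-0.9)) × 4096/1.8 = 2645.502.
Floor → code = 2645.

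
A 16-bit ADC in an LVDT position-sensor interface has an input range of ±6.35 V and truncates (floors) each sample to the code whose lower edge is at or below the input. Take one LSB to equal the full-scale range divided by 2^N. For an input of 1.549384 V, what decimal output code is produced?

40763

The full-scale span is 6.35 − (-6.35) = 12.7 V. LSB = 12.7 V / 2^16 ≈ 193.8 µV.
code = ⌊(V_in − V_min)/LSB⌋ = ⌊(V_in − V_min) × 2^16 / range⌋
     = ⌊(1.549384 − (-6.35)) × 65536 / 12.7⌋ = ⌊7.899384 × 65536/12.7⌋
     = ⌊40763.309⌋ = 40763.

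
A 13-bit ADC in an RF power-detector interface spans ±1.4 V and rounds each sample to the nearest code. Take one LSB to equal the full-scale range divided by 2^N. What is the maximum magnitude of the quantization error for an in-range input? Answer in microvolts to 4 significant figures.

170.9 µV

The full-scale span is 1.4 − (-1.4) = 2.8 V.
Step size = 2.8/8192 V = 341.797 µV.
|e|_max = LSB/2 = 170.9 µV.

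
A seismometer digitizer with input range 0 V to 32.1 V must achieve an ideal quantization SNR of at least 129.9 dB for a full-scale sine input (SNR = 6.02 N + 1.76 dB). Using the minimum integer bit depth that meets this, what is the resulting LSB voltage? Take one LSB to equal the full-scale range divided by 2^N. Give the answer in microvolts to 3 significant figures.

V_FS = 32.1 V.
N ≥ (129.9 − 1.76)/6.02 = 21.286 → N_min = 22.
One LSB is 32.1 V / 4194304 = 7.65 µV.

7.65 µV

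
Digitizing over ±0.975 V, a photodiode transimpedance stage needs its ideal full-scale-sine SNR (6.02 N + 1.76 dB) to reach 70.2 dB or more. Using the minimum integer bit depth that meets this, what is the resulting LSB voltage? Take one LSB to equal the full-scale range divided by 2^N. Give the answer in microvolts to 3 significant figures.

476 µV

The full-scale span is 0.975 − (-0.975) = 1.95 V.
Required N = ⌈(70.2 − 1.76)/6.02⌉ = ⌈11.369⌉ = 12.
LSB = 1.95 V ÷ 2^12 = 1.95/4096 V = 476 µV.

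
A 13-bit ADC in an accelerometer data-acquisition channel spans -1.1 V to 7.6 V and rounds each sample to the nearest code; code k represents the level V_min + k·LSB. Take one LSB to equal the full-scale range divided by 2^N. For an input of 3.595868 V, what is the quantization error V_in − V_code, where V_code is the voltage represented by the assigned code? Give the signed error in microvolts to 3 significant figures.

Span: 7.6 V − (-1.1 V) = 8.7 V. LSB = 8.7 V / 2^13 ≈ 1.062 mV.
(3.595868 − (-1.1)) / LSB = 4.695868 × 8192/8.7 = 4421.6725. Nearest integer: k = 4422.
V_code = V_min + k × range/2^13 = -1.1 + 4422 × 8.7/8192 = 3.596215820 V.
V_in − V_code = 3.595868 − (3.596215820) = −348 µV.

−348 µV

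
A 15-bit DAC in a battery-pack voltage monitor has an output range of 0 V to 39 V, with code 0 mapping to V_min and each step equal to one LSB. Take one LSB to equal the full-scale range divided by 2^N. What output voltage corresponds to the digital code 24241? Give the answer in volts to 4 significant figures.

28.85 V

Range is 39 V. LSB = 39 V / 2^15.
V_out = 0 + 24241 × (39/32768) V
      = 0 + 28.8513 = 28.8513 V.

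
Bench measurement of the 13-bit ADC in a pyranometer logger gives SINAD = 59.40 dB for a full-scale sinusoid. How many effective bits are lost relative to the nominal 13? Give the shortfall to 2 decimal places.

3.43 bits

ENOB = (SINAD − 1.76)/6.02 = (59.40 − 1.76)/6.02 = 9.5748 bits.
Lost resolution: 13 − 9.5748 = 3.4252 bits.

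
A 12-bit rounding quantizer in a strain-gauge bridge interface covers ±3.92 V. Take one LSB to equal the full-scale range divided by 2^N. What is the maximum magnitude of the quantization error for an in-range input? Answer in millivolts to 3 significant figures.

0.957 mV

The full-scale span is 3.92 − (-3.92) = 7.84 V.
One LSB is 7.84 V / 4096 = 1.9141 mV.
|e|_max = LSB/2 = 0.957 mV.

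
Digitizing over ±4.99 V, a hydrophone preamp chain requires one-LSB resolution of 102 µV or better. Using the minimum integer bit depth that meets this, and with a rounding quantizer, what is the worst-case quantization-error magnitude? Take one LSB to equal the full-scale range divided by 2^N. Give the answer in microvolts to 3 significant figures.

Span: 4.99 V − (-4.99 V) = 9.98 V.
9.98 V / 102 µV = 97840. Since 2^16 = 65536 and 2^17 = 131072, N = 17.
Step size = 9.98/131072 V = 76.141 µV.
Half an LSB is 38.1 µV.

38.1 µV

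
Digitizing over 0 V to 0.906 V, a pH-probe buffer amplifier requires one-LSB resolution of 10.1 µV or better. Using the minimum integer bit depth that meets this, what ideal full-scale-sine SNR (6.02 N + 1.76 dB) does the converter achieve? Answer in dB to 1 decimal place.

Span = 0.906 V.
0.906 V / 10.1 µV = 89700. Since 2^16 = 65536 and 2^17 = 131072, N = 17.
SNR = 6.02 × 17 + 1.76 = 104.10 dB.

104.1 dB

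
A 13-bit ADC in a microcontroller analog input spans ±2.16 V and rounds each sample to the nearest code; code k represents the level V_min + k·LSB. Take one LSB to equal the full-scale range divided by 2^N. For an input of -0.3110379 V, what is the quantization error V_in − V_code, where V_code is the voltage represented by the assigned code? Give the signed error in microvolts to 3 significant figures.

The full-scale span is 2.16 − (-2.16) = 4.32 V. LSB = 4.32 V / 2^13 ≈ 0.5273 mV.
Position in LSBs: (-0.3110379 − (-2.16)) × 8192/4.32 = 3506.1800; rounding gives k = 3506.
Reconstructed level: -2.16 + 3506 × 4.32/8192 V = -0.3111328125 V.
V_in − V_code = -0.3110379 − (-0.3111328125) = +94.9 µV.

+94.9 µV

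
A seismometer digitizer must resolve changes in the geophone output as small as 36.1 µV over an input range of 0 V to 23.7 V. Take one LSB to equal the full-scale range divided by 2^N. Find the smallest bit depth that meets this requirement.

V_FS = 23.7 V.
23.7 V / 36.1 µV = 656500. Since 2^19 = 524288 and 2^20 = 1048576, N = 20.

20 bits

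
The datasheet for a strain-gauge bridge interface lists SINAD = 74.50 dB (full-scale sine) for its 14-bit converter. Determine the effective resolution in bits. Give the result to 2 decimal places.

12.08 bits

Inverting SNR = 6.02 N + 1.76: N_eff = (74.50 − 1.76)/6.02 = 12.0831.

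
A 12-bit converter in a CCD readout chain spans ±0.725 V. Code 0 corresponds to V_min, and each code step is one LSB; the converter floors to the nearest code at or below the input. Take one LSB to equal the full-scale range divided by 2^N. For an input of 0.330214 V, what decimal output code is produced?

2980

Full-scale range = 0.725 V − (-0.725 V) = 1.45 V. LSB = 1.45 V / 2^12 ≈ 354.0 µV.
code = ⌊(V_in − V_min)/LSB⌋ = ⌊(V_in − V_min) × 2^12 / range⌋
     = ⌊(0.330214 − (-0.725)) × 4096 / 1.45⌋ = ⌊1.055214 × 4096/1.45⌋
     = ⌊2980.798⌋ = 2980.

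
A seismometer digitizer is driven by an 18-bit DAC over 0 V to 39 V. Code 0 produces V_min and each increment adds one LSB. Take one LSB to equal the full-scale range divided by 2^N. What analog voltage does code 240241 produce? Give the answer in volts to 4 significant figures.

Span = 39 V. LSB = 39 V / 2^18.
Output = V_min + (240241/262144) × range = 0 + 0.916447 × 39 V
      = 0 + 35.7414 = 35.7414 V.

35.74 V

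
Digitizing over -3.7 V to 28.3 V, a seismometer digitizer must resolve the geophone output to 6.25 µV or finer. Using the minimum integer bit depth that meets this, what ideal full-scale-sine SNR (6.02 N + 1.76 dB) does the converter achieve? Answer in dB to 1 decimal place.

Range = 28.3 − (-3.7) = 32 V.
32 V / 6.25 µV = 5.120e6. Since 2^22 = 4194304 and 2^23 = 8388608, N = 23.
6.02(23) + 1.76 = 140.22 dB.

140.2 dB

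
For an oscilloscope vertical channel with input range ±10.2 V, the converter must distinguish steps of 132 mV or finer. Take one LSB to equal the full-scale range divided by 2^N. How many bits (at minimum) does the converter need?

8 bits

Span: 10.2 V − (-10.2 V) = 20.4 V.
Levels needed ≥ 20.4/132 mV = 154.5. 2^8 = 256 suffices, so N_min = 8.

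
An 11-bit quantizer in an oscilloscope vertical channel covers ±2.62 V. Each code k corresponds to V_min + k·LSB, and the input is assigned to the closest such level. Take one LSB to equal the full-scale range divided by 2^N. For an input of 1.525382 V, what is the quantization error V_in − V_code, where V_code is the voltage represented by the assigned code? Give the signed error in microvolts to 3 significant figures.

The full-scale span is 2.62 − (-2.62) = 5.24 V. LSB = 5.24 V / 2^11 ≈ 2.559 mV.
(V_in − V_min)/LSB = (1.525382 − (-2.62)) × 2048/5.24 = 1620.1798 → nearest code k = 1620.
V_code = V_min + k × range/2^11 = -2.62 + 1620 × 5.24/2048 = 1.524921875 V.
Error = V_in − V_code = 1.525382 − (1.524921875) = +460 µV.

+460 µV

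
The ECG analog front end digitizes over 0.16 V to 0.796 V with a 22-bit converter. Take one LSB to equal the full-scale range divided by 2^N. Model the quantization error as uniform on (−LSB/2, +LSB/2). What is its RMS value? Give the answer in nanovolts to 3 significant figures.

Full-scale range = 0.796 V − (0.16 V) = 0.636 V.
Step size = 0.636/4194304 V = 151.63 nV.
RMS of a uniform error over width LSB is LSB/√12 = 43.8 nV.

43.8 nV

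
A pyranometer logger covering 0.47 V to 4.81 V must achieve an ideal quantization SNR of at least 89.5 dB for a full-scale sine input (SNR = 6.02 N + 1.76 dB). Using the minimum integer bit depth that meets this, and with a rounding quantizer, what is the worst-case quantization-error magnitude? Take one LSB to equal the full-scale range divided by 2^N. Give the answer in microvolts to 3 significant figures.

66.2 µV

Span: 4.81 V − (0.47 V) = 4.34 V.
6.02 N + 1.76 ≥ 89.5 gives N ≥ 14.575, so the minimum integer is 15.
One LSB is 4.34 V / 32768 = 132.45 µV.
|e|_max = LSB/2 = 66.2 µV.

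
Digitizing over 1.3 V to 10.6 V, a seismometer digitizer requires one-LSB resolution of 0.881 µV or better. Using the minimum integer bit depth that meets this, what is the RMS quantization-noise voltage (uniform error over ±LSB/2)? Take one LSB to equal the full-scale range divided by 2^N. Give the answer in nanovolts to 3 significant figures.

160 nV

Span: 10.6 V − (1.3 V) = 9.3 V.
9.3 V / 0.881 µV = 1.056e7. Since 2^23 = 8388608 and 2^24 = 16777216, N = 24.
LSB = 9.3 V ÷ 2^24 = 9.3/16777216 V = 0.55432 µV.
V_rms = LSB/√12 = 160 nV.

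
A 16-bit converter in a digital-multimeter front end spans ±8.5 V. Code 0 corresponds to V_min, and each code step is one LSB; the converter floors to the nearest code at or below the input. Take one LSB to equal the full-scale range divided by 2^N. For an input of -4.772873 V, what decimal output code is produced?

14368

Full-scale range = 8.5 V − (-8.5 V) = 17 V. LSB = 17 V / 2^16 ≈ 259.4 µV.
V_in − V_min = -4.772873 − (-8.5) = 3.727127 V.
Divide by LSB: 3.727127 × 65536/17 = 14368.2938.
Truncating gives code 14368.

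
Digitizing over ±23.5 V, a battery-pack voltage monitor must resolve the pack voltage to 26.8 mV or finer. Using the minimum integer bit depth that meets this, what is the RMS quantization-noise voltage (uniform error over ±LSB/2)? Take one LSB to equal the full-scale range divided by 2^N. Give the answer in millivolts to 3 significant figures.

6.62 mV

The full-scale span is 23.5 − (-23.5) = 47 V.
Need 2^N ≥ 47 V / 26.8 mV = 1754 → N_min = 11.
LSB = 47 V / 2^11 = 22.949 mV.
σ_q = LSB/√12 = 22.949 mV/3.4641 = 6.62 mV.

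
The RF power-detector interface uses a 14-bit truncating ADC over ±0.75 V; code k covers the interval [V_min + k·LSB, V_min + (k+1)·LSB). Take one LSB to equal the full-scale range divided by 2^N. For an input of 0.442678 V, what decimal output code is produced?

13027

The full-scale span is 0.75 − (-0.75) = 1.5 V. LSB = 1.5 V / 2^14 ≈ 91.55 µV.
(V_in − V_min) × 2^14/range = (0.442678 − (-0.75)) × 16384/1.5 = 13027.224.
Floor → code = 13027.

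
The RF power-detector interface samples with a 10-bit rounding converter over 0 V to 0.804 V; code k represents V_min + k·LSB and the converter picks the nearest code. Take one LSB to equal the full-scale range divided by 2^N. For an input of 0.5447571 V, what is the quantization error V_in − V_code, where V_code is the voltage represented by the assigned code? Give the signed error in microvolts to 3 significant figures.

V_FS = 0.804 V. LSB = 0.804 V / 2^10 ≈ 0.7852 mV.
Position in LSBs: (0.5447571 − (0)) × 1024/0.804 = 693.8200; rounding gives k = 694.
Reconstructed level: 0 + 694 × 0.804/1024 V = 0.5448984375 V.
V_in − V_code = 0.5447571 − (0.5448984375) = −141 µV.

−141 µV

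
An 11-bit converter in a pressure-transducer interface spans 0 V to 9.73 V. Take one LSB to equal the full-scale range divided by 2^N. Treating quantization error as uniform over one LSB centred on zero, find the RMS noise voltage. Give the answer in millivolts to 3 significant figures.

1.37 mV

Range is 9.73 V.
LSB = 9.73 V / 2^11 = 4.7510 mV.
V_rms = LSB/√12 = 4.7510 mV / √12 = 1.37 mV.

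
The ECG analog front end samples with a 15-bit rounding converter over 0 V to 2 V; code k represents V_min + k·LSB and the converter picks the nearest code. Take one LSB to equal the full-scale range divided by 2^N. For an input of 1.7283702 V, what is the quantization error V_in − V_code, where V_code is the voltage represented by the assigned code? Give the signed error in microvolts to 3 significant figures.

Range is 2 V. LSB = 2 V / 2^15 ≈ 61.04 µV.
Position in LSBs: (1.7283702 − (0)) × 32768/2 = 28317.6174; rounding gives k = 28318.
V_code = V_min + k × range/2^15 = 0 + 28318 × 2/32768 = 1.7283935547 V.
e = 1.7283702 − (1.7283935547) = −23.4 µV.

−23.4 µV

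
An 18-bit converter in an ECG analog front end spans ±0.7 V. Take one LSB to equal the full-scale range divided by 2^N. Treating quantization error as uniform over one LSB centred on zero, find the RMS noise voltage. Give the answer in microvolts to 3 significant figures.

1.54 µV

Span: 0.7 V − (-0.7 V) = 1.4 V.
LSB = 1.4 V ÷ 2^18 = 1.4/262144 V = 5.3406 µV.
σ_q = LSB/√12 = 5.3406 µV/3.4641 = 1.54 µV.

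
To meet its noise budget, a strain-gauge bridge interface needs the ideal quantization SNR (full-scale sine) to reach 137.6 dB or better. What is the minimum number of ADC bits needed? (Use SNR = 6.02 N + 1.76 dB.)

23 bits

N ≥ (137.6 − 1.76)/6.02 = 22.565 → N_min = 23.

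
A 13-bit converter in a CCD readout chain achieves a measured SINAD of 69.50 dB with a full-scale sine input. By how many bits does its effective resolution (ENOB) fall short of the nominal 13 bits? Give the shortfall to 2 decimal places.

N_eff = (69.50 − 1.76)/6.02 = 11.2525 bits.
13 − 11.2525 = 1.75 bits below nominal.

1.75 bits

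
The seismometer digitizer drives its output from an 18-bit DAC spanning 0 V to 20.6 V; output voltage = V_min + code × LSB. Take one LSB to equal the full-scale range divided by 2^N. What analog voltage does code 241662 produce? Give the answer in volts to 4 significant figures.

18.99 V

Range is 20.6 V. LSB = 20.6 V / 2^18.
Output = V_min + (241662/262144) × range = 0 + 0.921867 × 20.6 V
      = 0 + 18.9905 = 18.9905 V.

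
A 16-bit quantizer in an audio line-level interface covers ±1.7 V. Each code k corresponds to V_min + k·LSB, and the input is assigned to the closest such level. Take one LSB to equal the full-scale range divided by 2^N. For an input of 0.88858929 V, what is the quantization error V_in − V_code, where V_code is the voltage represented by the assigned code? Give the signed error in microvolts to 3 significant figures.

The full-scale span is 1.7 − (-1.7) = 3.4 V. LSB = 3.4 V / 2^16 ≈ 51.88 µV.
Position in LSBs: (0.88858929 − (-1.7)) × 65536/3.4 = 49895.8199; rounding gives k = 49896.
V_code = V_min + k × range/2^16 = -1.7 + 49896 × 3.4/65536 = 0.88859863281 V.
Error = V_in − V_code = 0.88858929 − (0.88859863281) = −9.34 µV.

−9.34 µV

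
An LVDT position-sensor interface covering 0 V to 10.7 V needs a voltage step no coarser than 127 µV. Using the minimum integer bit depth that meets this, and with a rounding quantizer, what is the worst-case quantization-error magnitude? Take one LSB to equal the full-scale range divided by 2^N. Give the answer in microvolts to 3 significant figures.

Range is 10.7 V.
Need 2^N ≥ 10.7 V / 127 µV = 84250 → N_min = 17.
Step size = 10.7/131072 V = 81.635 µV.
|e|_max = LSB/2 = 40.8 µV.

40.8 µV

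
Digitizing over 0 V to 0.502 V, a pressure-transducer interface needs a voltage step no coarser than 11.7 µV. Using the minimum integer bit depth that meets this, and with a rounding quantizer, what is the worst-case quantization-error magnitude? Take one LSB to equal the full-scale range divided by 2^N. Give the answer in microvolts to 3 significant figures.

V_FS = 0.502 V.
Need 2^N ≥ 0.502 V / 11.7 µV = 42910 → N_min = 16.
Step size = 0.502/65536 V = 7.6599 µV.
Max error for round-to-nearest is LSB/2 = 3.83 µV.

3.83 µV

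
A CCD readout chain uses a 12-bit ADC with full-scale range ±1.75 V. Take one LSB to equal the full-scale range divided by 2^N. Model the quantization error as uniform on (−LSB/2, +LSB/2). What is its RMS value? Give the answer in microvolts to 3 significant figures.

The full-scale span is 1.75 − (-1.75) = 3.5 V.
One LSB is 3.5 V / 4096 = 0.85449 mV.
For a uniform distribution on [−LSB/2, +LSB/2], V_rms = LSB/√12 = 0.85449 mV/3.4641 = 247 µV.

247 µV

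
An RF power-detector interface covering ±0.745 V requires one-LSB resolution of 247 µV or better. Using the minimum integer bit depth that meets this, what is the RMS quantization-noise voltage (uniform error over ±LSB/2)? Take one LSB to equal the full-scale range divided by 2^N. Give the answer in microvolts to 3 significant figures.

52.5 µV

Range = 0.745 − (-0.745) = 1.49 V.
Need 2^N ≥ 1.49 V / 247 µV = 6032 → N_min = 13.
LSB = 1.49 V / 2^13 = 181.88 µV.
V_rms = LSB/√12 = 52.5 µV.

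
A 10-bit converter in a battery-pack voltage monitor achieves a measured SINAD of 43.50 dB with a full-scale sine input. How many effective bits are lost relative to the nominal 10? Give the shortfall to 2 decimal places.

N_eff = (43.50 − 1.76)/6.02 = 6.9336 bits.
Shortfall = 10 − 6.9336 = 3.0664 bits.

3.07 bits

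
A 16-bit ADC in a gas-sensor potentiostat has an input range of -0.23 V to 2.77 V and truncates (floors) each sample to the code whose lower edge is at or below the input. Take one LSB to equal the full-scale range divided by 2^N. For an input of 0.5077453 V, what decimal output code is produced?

The full-scale span is 2.77 − (-0.23) = 3 V. LSB = 3 V / 2^16 ≈ 45.78 µV.
code = ⌊(V_in − V_min)/LSB⌋ = ⌊(V_in − V_min) × 2^16 / range⌋
     = ⌊(0.5077453 − (-0.23)) × 65536 / 3⌋ = ⌊0.7377453 × 65536/3⌋
     = ⌊16116.292⌋ = 16116.

16116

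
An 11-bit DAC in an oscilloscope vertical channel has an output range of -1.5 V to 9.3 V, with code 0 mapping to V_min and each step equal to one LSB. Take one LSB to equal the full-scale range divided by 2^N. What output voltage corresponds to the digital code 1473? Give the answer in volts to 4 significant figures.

6.268 V

Range = 9.3 − (-1.5) = 10.8 V. LSB = 10.8 V / 2^11.
Output = V_min + (1473/2048) × range = -1.5 + 0.719238 × 10.8 V
      = -1.5 + 7.76777 = 6.26777 V.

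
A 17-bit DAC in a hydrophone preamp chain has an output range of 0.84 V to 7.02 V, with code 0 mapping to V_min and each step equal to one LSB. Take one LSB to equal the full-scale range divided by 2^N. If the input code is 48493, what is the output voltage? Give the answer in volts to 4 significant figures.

3.126 V

Span: 7.02 V − (0.84 V) = 6.18 V. LSB = 6.18 V / 2^17.
V_out = 0.84 + 48493 × (6.18/131072) V
      = 0.84 V + 2.28643 V = 3.12643 V.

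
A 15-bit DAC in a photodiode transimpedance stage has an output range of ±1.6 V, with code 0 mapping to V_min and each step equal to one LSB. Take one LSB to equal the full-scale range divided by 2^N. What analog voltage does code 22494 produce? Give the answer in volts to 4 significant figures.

The full-scale span is 1.6 − (-1.6) = 3.2 V. LSB = 3.2 V / 2^15.
V_out = -1.6 + 22494 × (3.2/32768) V
      = -1.6 V + 2.19668 V = 0.596680 V.

0.5967 V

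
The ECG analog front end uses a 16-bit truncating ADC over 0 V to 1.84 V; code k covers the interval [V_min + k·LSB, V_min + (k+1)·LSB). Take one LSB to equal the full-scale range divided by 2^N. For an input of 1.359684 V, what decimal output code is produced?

V_FS = 1.84 V. LSB = 1.84 V / 2^16 ≈ 28.08 µV.
V_in − V_min = 1.359684 − (0) = 1.359684 V.
Divide by LSB: 1.359684 × 65536/1.84 = 48428.3971.
Truncating gives code 48428.

48428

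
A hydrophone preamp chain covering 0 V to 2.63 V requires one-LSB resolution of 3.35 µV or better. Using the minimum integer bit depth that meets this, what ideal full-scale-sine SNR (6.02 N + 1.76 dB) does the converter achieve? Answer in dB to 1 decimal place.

122.2 dB

Span = 2.63 V.
Required number of levels: 2.63/3.35 µV = 785070; smallest N with 2^N ≥ that is 20.
SNR = 6.02 × 20 + 1.76 = 122.16 dB.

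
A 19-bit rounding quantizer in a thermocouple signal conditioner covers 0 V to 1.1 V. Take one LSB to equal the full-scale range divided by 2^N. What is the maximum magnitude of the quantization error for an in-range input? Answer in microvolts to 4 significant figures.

Full-scale range = 1.1 V.
Step size = 1.1/524288 V = 2.09808 µV.
Worst-case error for round-to-nearest is half an LSB: 1.049 µV.

1.049 µV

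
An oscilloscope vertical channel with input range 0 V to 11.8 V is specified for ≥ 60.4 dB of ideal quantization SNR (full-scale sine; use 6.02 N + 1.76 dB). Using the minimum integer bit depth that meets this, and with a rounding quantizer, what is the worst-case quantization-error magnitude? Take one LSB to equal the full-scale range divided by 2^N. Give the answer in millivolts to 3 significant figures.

Span = 11.8 V.
Required N = ⌈(60.4 − 1.76)/6.02⌉ = ⌈9.741⌉ = 10.
LSB = 11.8 V ÷ 2^10 = 11.8/1024 V = 11.523 mV.
Max error for round-to-nearest is LSB/2 = 5.76 mV.

5.76 mV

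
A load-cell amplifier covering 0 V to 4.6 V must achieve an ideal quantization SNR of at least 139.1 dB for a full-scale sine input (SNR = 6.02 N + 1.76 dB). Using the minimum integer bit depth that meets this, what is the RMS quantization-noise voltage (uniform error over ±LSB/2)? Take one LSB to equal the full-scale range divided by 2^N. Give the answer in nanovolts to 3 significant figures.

158 nV

V_FS = 4.6 V.
N ≥ (139.1 − 1.76)/6.02 = 22.814 → N_min = 23.
LSB = 4.6 V ÷ 2^23 = 4.6/8388608 V = 0.54836 µV.
V_rms = LSB/√12 = 158 nV.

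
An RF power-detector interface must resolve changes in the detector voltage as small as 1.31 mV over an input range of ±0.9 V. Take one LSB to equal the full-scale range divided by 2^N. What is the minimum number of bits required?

11 bits

Full-scale range = 0.9 V − (-0.9 V) = 1.8 V.
Levels needed ≥ 1.8/1.31 mV = 1374. 2^11 = 2048 suffices, so N_min = 11.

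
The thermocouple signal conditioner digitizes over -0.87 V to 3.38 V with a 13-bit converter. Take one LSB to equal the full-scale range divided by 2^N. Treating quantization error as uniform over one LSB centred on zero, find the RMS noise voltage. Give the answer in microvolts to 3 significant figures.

150 µV

The full-scale span is 3.38 − (-0.87) = 4.25 V.
Step size = 4.25/8192 V = 0.51880 mV.
σ_q = LSB/√12 = 0.51880 mV/3.4641 = 150 µV.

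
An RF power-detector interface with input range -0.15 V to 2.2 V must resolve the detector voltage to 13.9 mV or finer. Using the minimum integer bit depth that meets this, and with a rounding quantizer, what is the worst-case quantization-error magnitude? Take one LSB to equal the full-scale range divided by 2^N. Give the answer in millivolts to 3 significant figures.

Span: 2.2 V − (-0.15 V) = 2.35 V.
Need 2^N ≥ 2.35 V / 13.9 mV = 169.1 → N_min = 8.
LSB = 2.35 V ÷ 2^8 = 2.35/256 V = 9.1797 mV.
Half an LSB is 4.59 mV.

4.59 mV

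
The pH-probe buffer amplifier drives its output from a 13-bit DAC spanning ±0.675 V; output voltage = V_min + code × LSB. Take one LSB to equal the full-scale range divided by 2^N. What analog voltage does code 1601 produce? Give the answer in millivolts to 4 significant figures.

-411.2 mV

Range = 0.675 − (-0.675) = 1.35 V. LSB = 1.35 V / 2^13.
V_out = -0.675 + 1601 × (1.35/8192) V
      = -0.675 V + 0.263837 V = -0.411163 V.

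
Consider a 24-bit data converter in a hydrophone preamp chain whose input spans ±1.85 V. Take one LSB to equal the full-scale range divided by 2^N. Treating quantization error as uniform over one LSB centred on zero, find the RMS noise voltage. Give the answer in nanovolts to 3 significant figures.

Range = 1.85 − (-1.85) = 3.7 V.
Step size = 3.7/16777216 V = 220.54 nV.
For a uniform distribution on [−LSB/2, +LSB/2], V_rms = LSB/√12 = 220.54 nV/3.4641 = 63.7 nV.

63.7 nV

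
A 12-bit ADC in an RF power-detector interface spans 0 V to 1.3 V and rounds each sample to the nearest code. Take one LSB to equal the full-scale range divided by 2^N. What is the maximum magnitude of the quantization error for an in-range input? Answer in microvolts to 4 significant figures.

Span = 1.3 V.
LSB = 1.3 V / 2^12 = 317.383 µV.
|e|_max = LSB/2 = 158.7 µV.

158.7 µV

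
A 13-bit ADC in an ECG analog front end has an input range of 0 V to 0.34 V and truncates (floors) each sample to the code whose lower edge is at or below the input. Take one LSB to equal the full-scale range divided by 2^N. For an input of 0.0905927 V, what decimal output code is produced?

2182

Range is 0.34 V. LSB = 0.34 V / 2^13 ≈ 41.50 µV.
(V_in − V_min) × 2^13/range = (0.0905927 − (0)) × 8192/0.34 = 2182.751.
Floor → code = 2182.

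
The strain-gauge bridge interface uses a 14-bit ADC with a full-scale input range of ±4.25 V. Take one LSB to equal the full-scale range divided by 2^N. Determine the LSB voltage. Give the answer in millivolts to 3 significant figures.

Span: 4.25 V − (-4.25 V) = 8.5 V.
2^14 = 16384 levels.
Step size = 8.5/16384 V = 0.519 mV.

0.519 mV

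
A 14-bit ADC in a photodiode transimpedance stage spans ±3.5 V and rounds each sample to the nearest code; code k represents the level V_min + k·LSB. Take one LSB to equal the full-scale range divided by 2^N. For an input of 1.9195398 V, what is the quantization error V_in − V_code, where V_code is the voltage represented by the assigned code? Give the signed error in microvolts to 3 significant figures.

The full-scale span is 3.5 − (-3.5) = 7 V. LSB = 7 V / 2^14 ≈ 427.2 µV.
(V_in − V_min)/LSB = (1.9195398 − (-3.5)) × 16384/7 = 12684.8200 → nearest code k = 12685.
Reconstructed level: -3.5 + 12685 × 7/16384 V = 1.9196166992 V.
e = 1.9195398 − (1.9196166992) = −76.9 µV.

−76.9 µV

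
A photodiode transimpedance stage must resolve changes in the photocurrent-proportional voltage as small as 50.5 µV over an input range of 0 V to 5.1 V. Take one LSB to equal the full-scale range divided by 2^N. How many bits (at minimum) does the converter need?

17 bits

Full-scale range = 5.1 V.
Levels needed ≥ 5.1/50.5 µV = 101000. 2^17 = 131072 suffices, so N_min = 17.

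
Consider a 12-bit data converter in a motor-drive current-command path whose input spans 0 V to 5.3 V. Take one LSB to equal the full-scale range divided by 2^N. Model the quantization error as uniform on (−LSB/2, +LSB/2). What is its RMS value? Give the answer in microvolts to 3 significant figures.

Range is 5.3 V.
LSB = 5.3 V ÷ 2^12 = 5.3/4096 V = 1.2939 mV.
RMS of a uniform error over width LSB is LSB/√12 = 374 µV.

374 µV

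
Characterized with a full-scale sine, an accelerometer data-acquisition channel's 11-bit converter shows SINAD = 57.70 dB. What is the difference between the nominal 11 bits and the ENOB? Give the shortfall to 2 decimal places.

Effective bits = (57.70 − 1.76)/6.02 = 9.2924.
Lost resolution: 11 − 9.2924 = 1.7076 bits.

1.71 bits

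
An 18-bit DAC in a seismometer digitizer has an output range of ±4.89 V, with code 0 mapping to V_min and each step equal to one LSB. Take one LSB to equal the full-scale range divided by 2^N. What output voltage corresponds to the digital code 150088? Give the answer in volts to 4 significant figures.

0.7094 V

The full-scale span is 4.89 − (-4.89) = 9.78 V. LSB = 9.78 V / 2^18.
V_out = -4.89 + 150088 × (9.78/262144) V
      = -4.89 + 5.59944 = 0.709444 V.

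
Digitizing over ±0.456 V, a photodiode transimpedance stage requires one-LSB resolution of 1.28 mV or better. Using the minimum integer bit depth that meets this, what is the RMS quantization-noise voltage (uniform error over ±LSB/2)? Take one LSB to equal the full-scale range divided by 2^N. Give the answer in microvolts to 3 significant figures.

Full-scale range = 0.456 V − (-0.456 V) = 0.912 V.
Levels needed ≥ 0.912/1.28 mV = 712.5. 2^10 = 1024 suffices, so N_min = 10.
Step size = 0.912/1024 V = 0.89063 mV.
RMS noise = LSB/√12 = 257 µV.

257 µV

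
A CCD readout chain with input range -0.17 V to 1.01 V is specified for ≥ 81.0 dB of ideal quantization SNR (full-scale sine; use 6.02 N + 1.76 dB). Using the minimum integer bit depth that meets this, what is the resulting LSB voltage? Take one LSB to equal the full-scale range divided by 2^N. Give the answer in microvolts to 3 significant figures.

Range = 1.01 − (-0.17) = 1.18 V.
6.02 N + 1.76 ≥ 81.0 gives N ≥ 13.163, so the minimum integer is 14.
LSB = 1.18 V / 2^14 = 72.0 µV.

72.0 µV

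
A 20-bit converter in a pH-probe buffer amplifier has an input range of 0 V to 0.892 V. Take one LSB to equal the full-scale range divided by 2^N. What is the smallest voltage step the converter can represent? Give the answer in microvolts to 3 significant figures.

0.851 µV

Full-scale range = 0.892 V.
Number of codes = 2^20 = 1048576.
LSB = 0.892 V / 2^20 = 0.851 µV.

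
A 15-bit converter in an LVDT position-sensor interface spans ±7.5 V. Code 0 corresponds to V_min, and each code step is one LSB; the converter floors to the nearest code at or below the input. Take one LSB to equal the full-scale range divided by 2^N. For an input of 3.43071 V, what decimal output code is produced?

The full-scale span is 7.5 − (-7.5) = 15 V. LSB = 15 V / 2^15 ≈ 457.8 µV.
(V_in − V_min) × 2^15/range = (3.43071 − (-7.5)) × 32768/15 = 23878.500.
Floor → code = 23878.

23878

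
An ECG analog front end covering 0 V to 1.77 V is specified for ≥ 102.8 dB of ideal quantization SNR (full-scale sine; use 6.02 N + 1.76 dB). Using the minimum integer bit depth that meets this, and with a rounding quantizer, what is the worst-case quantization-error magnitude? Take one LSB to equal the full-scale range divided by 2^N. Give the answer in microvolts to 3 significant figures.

6.75 µV

Full-scale range = 1.77 V.
N ≥ (102.8 − 1.76)/6.02 = 16.784 → N_min = 17.
Step size = 1.77/131072 V = 13.504 µV.
Half an LSB is 6.75 µV.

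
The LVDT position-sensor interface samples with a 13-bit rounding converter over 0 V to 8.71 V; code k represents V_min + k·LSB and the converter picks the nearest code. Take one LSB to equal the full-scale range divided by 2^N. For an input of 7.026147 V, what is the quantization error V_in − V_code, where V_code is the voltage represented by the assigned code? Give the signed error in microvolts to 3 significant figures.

Range is 8.71 V. LSB = 8.71 V / 2^13 ≈ 1.063 mV.
Position in LSBs: (7.026147 − (0)) × 8192/8.71 = 6608.2889; rounding gives k = 6608.
Reconstructed level: 0 + 6608 × 8.71/8192 V = 7.025839844 V.
e = 7.026147 − (7.025839844) = +307 µV.

+307 µV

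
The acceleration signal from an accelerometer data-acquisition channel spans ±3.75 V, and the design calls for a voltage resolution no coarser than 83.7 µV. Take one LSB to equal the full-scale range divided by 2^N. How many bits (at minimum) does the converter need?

17 bits

Span: 3.75 V − (-3.75 V) = 7.5 V.
Need 2^N ≥ 7.5 V / 83.7 µV = 89610 → N_min = 17.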